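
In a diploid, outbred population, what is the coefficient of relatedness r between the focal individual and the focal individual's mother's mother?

Each parent–offspring link contributes a factor of 1/2, and independent paths through distinct common ancestors add.
Two parent–offspring links: r = (1/2)^2 = 1/4.

0.25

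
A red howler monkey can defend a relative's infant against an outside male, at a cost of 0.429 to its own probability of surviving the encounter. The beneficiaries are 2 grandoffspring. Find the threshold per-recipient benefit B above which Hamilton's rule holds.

r to a grandoffspring = 0.25 (two parent–offspring links: r = (1/2)^2 = 1/4).
Hamilton's rule with n recipients of equal r: n·r·B > C, so B > C/(n·r) = 0.429/(2·0.25) = 0.858.

0.858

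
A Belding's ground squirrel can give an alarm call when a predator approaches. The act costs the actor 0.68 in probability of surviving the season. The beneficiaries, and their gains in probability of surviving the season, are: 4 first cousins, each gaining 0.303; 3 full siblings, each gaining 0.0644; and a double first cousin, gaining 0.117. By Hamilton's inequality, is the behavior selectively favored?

No

Hamilton's rule: the trait is favored when the sum of r·B over every recipient exceeds the actor's cost C.
r to a first cousin = 1/8 (first cousins share one grandparent pair — two paths of length 4: r = 2·(1/2)^4 = 1/8).
r to a full sibling = 0.5 (full sibs share both parents — two paths of length 2: r = 2·(1/2)^2 = 1/2).
r to a double first cousin = 0.25 (double first cousins share both grandparent pairs — four paths of length 4: r = 4·(1/2)^4 = 1/4).
Summing one r·B term per recipient: 4·0.125·0.303 + 3·0.5·0.0644 + 1·0.25·0.117 = 0.27735.
0.27735 < 0.68: the indirect benefit is less than the cost.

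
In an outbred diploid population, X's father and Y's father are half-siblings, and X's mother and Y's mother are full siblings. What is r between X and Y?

Independent pedigree routes through distinct common ancestors add.
X and Y are related in two ways: half first cousins through their fathers (r = 1/16) and first cousins through their mothers (r = 1/8).
r = 1/16 + 1/8 = 0.1875.

0.1875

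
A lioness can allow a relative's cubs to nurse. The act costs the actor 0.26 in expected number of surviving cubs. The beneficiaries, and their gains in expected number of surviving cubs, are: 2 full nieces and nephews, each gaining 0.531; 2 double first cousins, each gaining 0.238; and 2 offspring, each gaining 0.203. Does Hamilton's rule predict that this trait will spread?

Hamilton's rule: the trait is favored when the sum of r·B over every recipient exceeds the actor's cost C.
r to a full niece or nephew = 1/4 (full aunt/uncle↔niece/nephew: two paths of length 3 through the shared grandparent pair: r = 2·(1/2)^3 = 1/4).
r to a double first cousin = 1/4 (double first cousins share both grandparent pairs — four paths of length 4: r = 4·(1/2)^4 = 1/4).
r to an offspring = 0.5 (one parent–offspring link: r = (1/2)^1 = 1/2).
Summing one r·B term per recipient: 2·0.25·0.531 + 2·0.25·0.238 + 2·0.5·0.203 = 0.5875.
0.5875 > 0.26: the indirect benefit exceeds the cost.

Yes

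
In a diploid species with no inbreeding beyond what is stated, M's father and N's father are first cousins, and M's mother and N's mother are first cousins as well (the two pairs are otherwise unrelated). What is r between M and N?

Independent pedigree routes through distinct common ancestors add.
M and N are related in two ways: second cousins through their fathers (r = 1/32) and second cousins through their mothers (r = 1/32).
r = 1/32 + 1/32 = 1/16 = 0.0625.

0.0625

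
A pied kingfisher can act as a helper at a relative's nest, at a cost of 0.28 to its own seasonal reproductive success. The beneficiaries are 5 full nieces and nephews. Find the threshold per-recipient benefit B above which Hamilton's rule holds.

r to a full niece or nephew = 0.25 (full aunt/uncle↔niece/nephew: two paths of length 3 through the shared grandparent pair: r = 2·(1/2)^3 = 1/4).
Hamilton's rule with n recipients of equal r: n·r·B > C, so B > C/(n·r) = 0.28/(5·0.25) = 0.224.

0.224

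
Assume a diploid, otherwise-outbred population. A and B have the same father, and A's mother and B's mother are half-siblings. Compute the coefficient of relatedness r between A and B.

0.3125

With two independent routes of shared ancestry, r is the sum of the two contributions.
A and B are related in two ways: half-sibs through their shared father (r = 1/4) and half first cousins through their mothers (r = 1/16).
r = 1/4 + 1/16 = 0.3125.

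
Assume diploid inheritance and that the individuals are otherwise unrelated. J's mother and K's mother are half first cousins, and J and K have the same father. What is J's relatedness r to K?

0.265625

With two independent routes of shared ancestry, r is the sum of the two contributions.
J and K are related in two ways: half second cousins through their mothers (r = 1/64) and half-sibs through their shared father (r = 1/4).
r = 1/64 + 1/4 = 17/64 = 0.265625.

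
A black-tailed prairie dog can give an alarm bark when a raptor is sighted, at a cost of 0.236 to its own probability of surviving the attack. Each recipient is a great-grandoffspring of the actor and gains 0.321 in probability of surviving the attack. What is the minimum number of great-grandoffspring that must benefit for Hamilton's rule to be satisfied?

r to a great-grandoffspring = 1/8 (three parent–offspring links: r = (1/2)^3 = 1/8).
Hamilton's rule: n·r·B > C  ⇒  n > C/(r·B) = 0.236/(0.125·0.321) = 5.882.
The smallest integer exceeding 5.882 is 6.

6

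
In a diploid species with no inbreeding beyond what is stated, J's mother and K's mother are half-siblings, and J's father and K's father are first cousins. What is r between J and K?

Relatedness sums over independent paths through distinct common ancestors.
J and K are related in two ways: half first cousins through their mothers (r = 1/16) and second cousins through their fathers (r = 1/32).
r = 1/16 + 1/32 = 0.09375.

0.09375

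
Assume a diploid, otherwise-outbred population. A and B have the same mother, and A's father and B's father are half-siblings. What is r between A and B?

0.3125

Wright's path rule: contributions from independent ancestry routes add.
A and B are related in two ways: half-sibs through their shared mother (r = 1/4) and half first cousins through their fathers (r = 1/16).
r = 1/4 + 1/16 = 5/16 = 0.3125.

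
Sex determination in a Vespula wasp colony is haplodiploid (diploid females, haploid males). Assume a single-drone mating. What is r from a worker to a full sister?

0.75

Haplodiploid full sisters inherit their father's entire haploid genome identically (contributing 1/2) and on average half of their mother's contribution (1/2 · 1/2 = 1/4); r = 1/2 + 1/4 = 3/4.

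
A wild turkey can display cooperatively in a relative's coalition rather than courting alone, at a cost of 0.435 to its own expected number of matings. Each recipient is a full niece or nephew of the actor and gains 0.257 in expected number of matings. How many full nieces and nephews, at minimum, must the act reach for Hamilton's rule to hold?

7

r to a full niece or nephew = 1/4 (full aunt/uncle↔niece/nephew: two paths of length 3 through the shared grandparent pair: r = 2·(1/2)^3 = 1/4).
Hamilton's rule: n·r·B > C  ⇒  n > C/(r·B) = 0.435/(0.25·0.257) = 6.77.
The smallest integer exceeding 6.77 is 7.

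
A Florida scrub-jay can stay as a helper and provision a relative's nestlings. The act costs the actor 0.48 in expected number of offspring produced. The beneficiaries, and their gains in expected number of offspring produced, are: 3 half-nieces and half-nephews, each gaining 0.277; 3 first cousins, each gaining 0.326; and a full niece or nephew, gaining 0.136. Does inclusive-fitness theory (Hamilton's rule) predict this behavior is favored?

Hamilton's rule: the trait is favored when the sum of r·B over every recipient exceeds the actor's cost C.
r to a half-niece or half-nephew = 0.125 (half-aunt/uncle↔niece/nephew: one path of length 3: r = (1/2)^3 = 1/8).
r to a first cousin = 1/8 (first cousins share one grandparent pair — two paths of length 4: r = 2·(1/2)^4 = 1/8).
r to a full niece or nephew = 0.25 (full aunt/uncle↔niece/nephew: two paths of length 3 through the shared grandparent pair: r = 2·(1/2)^3 = 1/4).
Summing one r·B term per recipient: 3·0.125·0.277 + 3·0.125·0.326 + 1·0.25·0.136 = 0.260125.
0.260125 < 0.48: the indirect benefit is less than the cost.

No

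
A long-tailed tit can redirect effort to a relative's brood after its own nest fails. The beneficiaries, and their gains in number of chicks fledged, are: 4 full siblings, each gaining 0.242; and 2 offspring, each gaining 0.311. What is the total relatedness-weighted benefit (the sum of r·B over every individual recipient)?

0.795

r to a full sibling = 1/2 (full sibs share both parents — two paths of length 2: r = 2·(1/2)^2 = 1/2).
r to an offspring = 0.5 (one parent–offspring link: r = (1/2)^1 = 1/2).
Summing one r·B term per recipient: 4·0.5·0.242 + 2·0.5·0.311 = 0.795.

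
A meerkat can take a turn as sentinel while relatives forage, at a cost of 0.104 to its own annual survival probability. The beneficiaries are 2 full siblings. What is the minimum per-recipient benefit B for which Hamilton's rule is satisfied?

0.104

r to a full sibling = 1/2 (full sibs share both parents — two paths of length 2: r = 2·(1/2)^2 = 1/2).
Hamilton's rule with n recipients of equal r: n·r·B > C, so B > C/(n·r) = 0.104/(2·0.5) = 0.104.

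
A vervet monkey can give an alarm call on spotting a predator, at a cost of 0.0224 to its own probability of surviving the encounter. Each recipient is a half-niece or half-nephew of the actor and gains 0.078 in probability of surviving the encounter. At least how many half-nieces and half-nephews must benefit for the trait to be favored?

r to a half-niece or half-nephew = 0.125 (half-aunt/uncle↔niece/nephew: one path of length 3: r = (1/2)^3 = 1/8).
Hamilton's rule: n·r·B > C  ⇒  n > C/(r·B) = 0.0224/(0.125·0.078) = 2.297.
The smallest integer exceeding 2.297 is 3.

3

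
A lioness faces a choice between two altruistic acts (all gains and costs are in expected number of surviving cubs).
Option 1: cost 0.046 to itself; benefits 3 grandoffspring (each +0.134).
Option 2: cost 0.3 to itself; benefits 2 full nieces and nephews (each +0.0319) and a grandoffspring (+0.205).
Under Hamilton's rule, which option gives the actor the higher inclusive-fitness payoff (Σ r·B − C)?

Option 1

Option 1: r to a grandoffspring = 0.25.
Option 1: Σ r·B − C = (3·0.25·0.134) − 0.046 = 0.0545.
Option 2: r to a full niece or nephew = 0.25.
Option 2: r to a grandoffspring = 0.25.
Option 2: Σ r·B − C = (2·0.25·0.0319 + 1·0.25·0.205) − 0.3 = -0.2328.
Option 1 has the higher net inclusive-fitness payoff.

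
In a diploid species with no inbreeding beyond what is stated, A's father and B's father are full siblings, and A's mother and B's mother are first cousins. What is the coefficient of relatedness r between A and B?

Wright's path rule: contributions from independent ancestry routes add.
A and B are related in two ways: first cousins through their fathers (r = 1/8) and second cousins through their mothers (r = 1/32).
r = 1/8 + 1/32 = 5/32 = 0.15625.

0.15625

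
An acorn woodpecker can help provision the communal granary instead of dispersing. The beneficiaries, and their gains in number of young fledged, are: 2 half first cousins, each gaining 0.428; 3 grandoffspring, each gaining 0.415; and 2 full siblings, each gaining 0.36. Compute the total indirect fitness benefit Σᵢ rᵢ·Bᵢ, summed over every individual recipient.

0.72475

r to a half first cousin = 0.0625 (half first cousins share one grandparent — one path of length 4: r = (1/2)^4 = 1/16).
r to a grandoffspring = 1/4 (two parent–offspring links: r = (1/2)^2 = 1/4).
r to a full sibling = 1/2 (full sibs share both parents — two paths of length 2: r = 2·(1/2)^2 = 1/2).
Summing one r·B term per recipient: 2·0.0625·0.428 + 3·0.25·0.415 + 2·0.5·0.36 = 0.72475.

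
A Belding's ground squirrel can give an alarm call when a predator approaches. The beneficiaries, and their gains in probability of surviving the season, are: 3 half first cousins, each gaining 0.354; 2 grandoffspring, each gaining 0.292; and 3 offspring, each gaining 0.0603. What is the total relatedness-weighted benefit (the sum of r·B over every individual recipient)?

0.302825

r to a half first cousin = 1/16 (half first cousins share one grandparent — one path of length 4: r = (1/2)^4 = 1/16).
r to a grandoffspring = 0.25 (two parent–offspring links: r = (1/2)^2 = 1/4).
r to an offspring = 0.5 (one parent–offspring link: r = (1/2)^1 = 1/2).
Summing one r·B term per recipient: 3·0.0625·0.354 + 2·0.25·0.292 + 3·0.5·0.0603 = 0.302825.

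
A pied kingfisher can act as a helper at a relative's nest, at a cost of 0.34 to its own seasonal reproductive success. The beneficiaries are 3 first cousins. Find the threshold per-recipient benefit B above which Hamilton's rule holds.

0.9067

r to a first cousin = 1/8 (first cousins share one grandparent pair — two paths of length 4: r = 2·(1/2)^4 = 1/8).
Hamilton's rule with n recipients of equal r: n·r·B > C, so B > C/(n·r) = 0.34/(3·0.125) = 0.9067.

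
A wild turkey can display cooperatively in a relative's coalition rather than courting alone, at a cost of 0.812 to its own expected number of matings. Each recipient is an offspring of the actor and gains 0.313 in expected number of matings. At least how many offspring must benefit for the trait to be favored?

r to an offspring = 1/2 (one parent–offspring link: r = (1/2)^1 = 1/2).
Hamilton's rule: n·r·B > C  ⇒  n > C/(r·B) = 0.812/(0.5·0.313) = 5.188.
The smallest integer exceeding 5.188 is 6.

6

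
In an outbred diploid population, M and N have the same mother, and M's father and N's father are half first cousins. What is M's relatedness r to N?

0.265625

Relatedness sums over independent paths through distinct common ancestors.
M and N are related in two ways: half-sibs through their shared mother (r = 1/4) and half second cousins through their fathers (r = 1/64).
r = 1/4 + 1/64 = 0.265625.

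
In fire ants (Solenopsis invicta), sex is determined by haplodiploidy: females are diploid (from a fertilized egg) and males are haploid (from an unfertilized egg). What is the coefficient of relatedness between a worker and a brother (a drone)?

0.25

Her haploid brother carries none of their father's genes and a random half of their mother's genome; that half matches the maternal half of her own genome with probability 1/2: r = 1/2 · 1/2 = 1/4.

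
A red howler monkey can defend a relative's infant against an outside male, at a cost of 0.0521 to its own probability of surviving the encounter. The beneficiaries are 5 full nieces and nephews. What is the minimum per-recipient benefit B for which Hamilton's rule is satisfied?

r to a full niece or nephew = 0.25 (full aunt/uncle↔niece/nephew: two paths of length 3 through the shared grandparent pair: r = 2·(1/2)^3 = 1/4).
Hamilton's rule with n recipients of equal r: n·r·B > C, so B > C/(n·r) = 0.0521/(5·0.25) = 0.0417.

0.0417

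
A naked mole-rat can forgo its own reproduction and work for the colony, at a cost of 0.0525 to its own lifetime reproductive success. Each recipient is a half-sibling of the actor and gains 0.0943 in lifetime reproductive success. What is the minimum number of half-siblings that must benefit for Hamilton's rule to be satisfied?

r to a half-sibling = 1/4 (half-sibs share one parent — one path of length 2: r = (1/2)^2 = 1/4).
Hamilton's rule: n·r·B > C  ⇒  n > C/(r·B) = 0.0525/(0.25·0.0943) = 2.227.
The smallest integer exceeding 2.227 is 3.

3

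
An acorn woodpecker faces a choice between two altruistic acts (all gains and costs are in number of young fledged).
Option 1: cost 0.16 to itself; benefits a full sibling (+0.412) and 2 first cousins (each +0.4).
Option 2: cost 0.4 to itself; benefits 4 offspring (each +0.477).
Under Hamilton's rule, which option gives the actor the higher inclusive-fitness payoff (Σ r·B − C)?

Option 1: r to a full sibling = 0.5.
Option 1: r to a first cousin = 0.125.
Option 1: Σ r·B − C = (1·0.5·0.412 + 2·0.125·0.4) − 0.16 = 0.146.
Option 2: r to an offspring = 0.5.
Option 2: Σ r·B − C = (4·0.5·0.477) − 0.4 = 0.554.
Option 2 has the higher net inclusive-fitness payoff.

Option 2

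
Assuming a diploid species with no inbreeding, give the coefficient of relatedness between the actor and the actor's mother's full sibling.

Each parent–offspring link contributes a factor of 1/2, and independent paths through distinct common ancestors add.
Full aunt/uncle↔niece/nephew: two paths of length 3 through the shared grandparent pair: r = 2·(1/2)^3 = 1/4.

0.25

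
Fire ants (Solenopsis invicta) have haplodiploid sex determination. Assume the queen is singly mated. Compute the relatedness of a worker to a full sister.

Haplodiploid full sisters inherit their father's entire haploid genome identically (contributing 1/2) and on average half of their mother's contribution (1/2 · 1/2 = 1/4); r = 1/2 + 1/4 = 3/4.

0.75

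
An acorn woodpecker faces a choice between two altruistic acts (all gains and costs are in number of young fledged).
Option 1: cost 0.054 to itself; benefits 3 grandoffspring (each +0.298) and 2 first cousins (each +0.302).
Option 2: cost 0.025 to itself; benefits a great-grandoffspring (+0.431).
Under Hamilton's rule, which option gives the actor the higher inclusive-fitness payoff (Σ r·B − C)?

Option 1: r to a grandoffspring = 0.25.
Option 1: r to a first cousin = 0.125.
Option 1: Σ r·B − C = (3·0.25·0.298 + 2·0.125·0.302) − 0.054 = 0.245.
Option 2: r to a great-grandoffspring = 0.125.
Option 2: Σ r·B − C = (1·0.125·0.431) − 0.025 = 0.028875.
Option 1 has the higher net inclusive-fitness payoff.

Option 1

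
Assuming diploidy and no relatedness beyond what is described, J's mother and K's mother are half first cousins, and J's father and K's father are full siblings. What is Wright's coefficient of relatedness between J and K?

Wright's path rule: contributions from independent ancestry routes add.
J and K are related in two ways: half second cousins through their mothers (r = 1/64) and first cousins through their fathers (r = 1/8).
r = 1/64 + 1/8 = 9/64 = 0.140625.

0.140625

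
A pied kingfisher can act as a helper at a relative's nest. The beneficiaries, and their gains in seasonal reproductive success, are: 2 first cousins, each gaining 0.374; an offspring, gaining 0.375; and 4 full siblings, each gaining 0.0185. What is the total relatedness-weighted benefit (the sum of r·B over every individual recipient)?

0.318

r to a first cousin = 1/8 (first cousins share one grandparent pair — two paths of length 4: r = 2·(1/2)^4 = 1/8).
r to an offspring = 1/2 (one parent–offspring link: r = (1/2)^1 = 1/2).
r to a full sibling = 0.5 (full sibs share both parents — two paths of length 2: r = 2·(1/2)^2 = 1/2).
Summing one r·B term per recipient: 2·0.125·0.374 + 1·0.5·0.375 + 4·0.5·0.0185 = 0.318.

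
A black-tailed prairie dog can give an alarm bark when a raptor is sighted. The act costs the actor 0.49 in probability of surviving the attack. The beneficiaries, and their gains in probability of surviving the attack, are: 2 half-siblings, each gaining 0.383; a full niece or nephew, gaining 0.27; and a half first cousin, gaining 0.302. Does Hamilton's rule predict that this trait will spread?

Hamilton's rule: the trait is favored when the sum of r·B over every recipient exceeds the actor's cost C.
r to a half-sibling = 0.25 (half-sibs share one parent — one path of length 2: r = (1/2)^2 = 1/4).
r to a full niece or nephew = 1/4 (full aunt/uncle↔niece/nephew: two paths of length 3 through the shared grandparent pair: r = 2·(1/2)^3 = 1/4).
r to a half first cousin = 1/16 (half first cousins share one grandparent — one path of length 4: r = (1/2)^4 = 1/16).
Summing one r·B term per recipient: 2·0.25·0.383 + 1·0.25·0.27 + 1·0.0625·0.302 = 0.277875.
0.277875 < 0.49: the indirect benefit is less than the cost.

No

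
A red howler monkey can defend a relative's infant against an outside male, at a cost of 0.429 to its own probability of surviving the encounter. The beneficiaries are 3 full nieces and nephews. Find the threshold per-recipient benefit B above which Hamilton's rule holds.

0.572

r to a full niece or nephew = 1/4 (full aunt/uncle↔niece/nephew: two paths of length 3 through the shared grandparent pair: r = 2·(1/2)^3 = 1/4).
Hamilton's rule with n recipients of equal r: n·r·B > C, so B > C/(n·r) = 0.429/(3·0.25) = 0.572.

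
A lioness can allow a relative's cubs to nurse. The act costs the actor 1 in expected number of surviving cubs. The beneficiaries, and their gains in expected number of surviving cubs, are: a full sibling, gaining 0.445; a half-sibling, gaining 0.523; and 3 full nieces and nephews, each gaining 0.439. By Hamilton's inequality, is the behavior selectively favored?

Hamilton's rule: the trait is favored when the sum of r·B over every recipient exceeds the actor's cost C.
r to a full sibling = 1/2 (full sibs share both parents — two paths of length 2: r = 2·(1/2)^2 = 1/2).
r to a half-sibling = 1/4 (half-sibs share one parent — one path of length 2: r = (1/2)^2 = 1/4).
r to a full niece or nephew = 1/4 (full aunt/uncle↔niece/nephew: two paths of length 3 through the shared grandparent pair: r = 2·(1/2)^3 = 1/4).
Summing one r·B term per recipient: 1·0.5·0.445 + 1·0.25·0.523 + 3·0.25·0.439 = 0.6825.
0.6825 < 1: the indirect benefit is less than the cost.

No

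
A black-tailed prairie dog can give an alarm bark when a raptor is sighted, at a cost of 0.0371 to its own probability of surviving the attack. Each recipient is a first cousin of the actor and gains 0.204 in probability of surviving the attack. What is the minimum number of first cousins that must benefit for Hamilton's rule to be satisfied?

2

r to a first cousin = 1/8 (first cousins share one grandparent pair — two paths of length 4: r = 2·(1/2)^4 = 1/8).
Hamilton's rule: n·r·B > C  ⇒  n > C/(r·B) = 0.0371/(0.125·0.204) = 1.455.
The smallest integer exceeding 1.455 is 2.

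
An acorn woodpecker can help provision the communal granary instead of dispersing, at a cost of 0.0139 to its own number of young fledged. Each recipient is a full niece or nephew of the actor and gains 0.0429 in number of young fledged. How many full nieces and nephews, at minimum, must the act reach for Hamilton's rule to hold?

r to a full niece or nephew = 0.25 (full aunt/uncle↔niece/nephew: two paths of length 3 through the shared grandparent pair: r = 2·(1/2)^3 = 1/4).
Hamilton's rule: n·r·B > C  ⇒  n > C/(r·B) = 0.0139/(0.25·0.0429) = 1.296.
The smallest integer exceeding 1.296 is 2.

2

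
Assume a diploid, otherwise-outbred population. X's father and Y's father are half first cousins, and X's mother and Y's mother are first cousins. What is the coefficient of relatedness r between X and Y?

0.046875

Relatedness sums over independent paths through distinct common ancestors.
X and Y are related in two ways: half second cousins through their fathers (r = 1/64) and second cousins through their mothers (r = 1/32).
r = 1/64 + 1/32 = 3/64 = 0.046875.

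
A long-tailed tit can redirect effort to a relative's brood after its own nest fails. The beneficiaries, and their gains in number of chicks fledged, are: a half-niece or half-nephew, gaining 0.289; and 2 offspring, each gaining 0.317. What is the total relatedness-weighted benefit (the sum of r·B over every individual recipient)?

r to a half-niece or half-nephew = 0.125 (half-aunt/uncle↔niece/nephew: one path of length 3: r = (1/2)^3 = 1/8).
r to an offspring = 1/2 (one parent–offspring link: r = (1/2)^1 = 1/2).
Summing one r·B term per recipient: 1·0.125·0.289 + 2·0.5·0.317 = 0.353125.

0.353125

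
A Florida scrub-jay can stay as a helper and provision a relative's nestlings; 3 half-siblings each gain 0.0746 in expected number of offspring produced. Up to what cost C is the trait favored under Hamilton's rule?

0.05595

r to a half-sibling = 0.25 (half-sibs share one parent — one path of length 2: r = (1/2)^2 = 1/4).
Hamilton's rule: n·r·B > C, so the trait is favored while C < n·r·B = 3·0.25·0.0746 = 0.05595.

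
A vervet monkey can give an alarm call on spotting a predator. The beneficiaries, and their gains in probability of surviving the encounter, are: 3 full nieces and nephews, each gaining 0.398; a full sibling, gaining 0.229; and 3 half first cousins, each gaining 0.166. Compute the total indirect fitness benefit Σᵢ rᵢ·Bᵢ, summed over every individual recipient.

0.444125

r to a full niece or nephew = 0.25 (full aunt/uncle↔niece/nephew: two paths of length 3 through the shared grandparent pair: r = 2·(1/2)^3 = 1/4).
r to a full sibling = 0.5 (full sibs share both parents — two paths of length 2: r = 2·(1/2)^2 = 1/2).
r to a half first cousin = 1/16 (half first cousins share one grandparent — one path of length 4: r = (1/2)^4 = 1/16).
Summing one r·B term per recipient: 3·0.25·0.398 + 1·0.5·0.229 + 3·0.0625·0.166 = 0.444125.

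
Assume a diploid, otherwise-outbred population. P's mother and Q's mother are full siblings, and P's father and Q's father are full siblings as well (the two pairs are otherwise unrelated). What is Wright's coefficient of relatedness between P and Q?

0.25

Independent pedigree routes through distinct common ancestors add.
P and Q are related in two ways: first cousins through their mothers (r = 1/8) and first cousins through their fathers (r = 1/8) — i.e. double first cousins.
r = 1/8 + 1/8 = 1/4 = 0.25.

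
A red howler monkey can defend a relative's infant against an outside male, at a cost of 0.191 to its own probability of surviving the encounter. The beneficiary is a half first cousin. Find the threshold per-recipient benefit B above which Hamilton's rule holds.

3.056

r to a half first cousin = 0.0625 (half first cousins share one grandparent — one path of length 4: r = (1/2)^4 = 1/16).
Hamilton's rule with n recipients of equal r: n·r·B > C, so B > C/(n·r) = 0.191/(1·0.0625) = 3.056.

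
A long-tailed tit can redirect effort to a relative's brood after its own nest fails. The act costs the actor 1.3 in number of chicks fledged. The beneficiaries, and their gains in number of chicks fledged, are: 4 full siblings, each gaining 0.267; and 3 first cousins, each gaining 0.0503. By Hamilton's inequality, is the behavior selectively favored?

Hamilton's rule: the trait is favored when the sum of r·B over every recipient exceeds the actor's cost C.
r to a full sibling = 0.5 (full sibs share both parents — two paths of length 2: r = 2·(1/2)^2 = 1/2).
r to a first cousin = 1/8 (first cousins share one grandparent pair — two paths of length 4: r = 2·(1/2)^4 = 1/8).
Summing one r·B term per recipient: 4·0.5·0.267 + 3·0.125·0.0503 = 0.5528625.
0.5528625 < 1.3: the indirect benefit is less than the cost.

No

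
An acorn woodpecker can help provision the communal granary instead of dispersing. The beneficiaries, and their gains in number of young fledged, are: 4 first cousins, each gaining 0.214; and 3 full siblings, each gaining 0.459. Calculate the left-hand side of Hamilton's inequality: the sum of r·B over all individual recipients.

r to a first cousin = 1/8 (first cousins share one grandparent pair — two paths of length 4: r = 2·(1/2)^4 = 1/8).
r to a full sibling = 1/2 (full sibs share both parents — two paths of length 2: r = 2·(1/2)^2 = 1/2).
Summing one r·B term per recipient: 4·0.125·0.214 + 3·0.5·0.459 = 0.7955.

0.7955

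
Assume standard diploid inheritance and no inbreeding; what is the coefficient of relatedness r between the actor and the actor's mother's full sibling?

0.25

Each parent–offspring link contributes a factor of 1/2, and independent paths through distinct common ancestors add.
Full aunt/uncle↔niece/nephew: two paths of length 3 through the shared grandparent pair: r = 2·(1/2)^3 = 1/4.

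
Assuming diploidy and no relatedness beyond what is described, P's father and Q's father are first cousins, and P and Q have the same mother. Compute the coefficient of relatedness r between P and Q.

0.28125

With two independent routes of shared ancestry, r is the sum of the two contributions.
P and Q are related in two ways: second cousins through their fathers (r = 1/32) and half-sibs through their shared mother (r = 1/4).
r = 1/32 + 1/4 = 9/32 = 0.28125.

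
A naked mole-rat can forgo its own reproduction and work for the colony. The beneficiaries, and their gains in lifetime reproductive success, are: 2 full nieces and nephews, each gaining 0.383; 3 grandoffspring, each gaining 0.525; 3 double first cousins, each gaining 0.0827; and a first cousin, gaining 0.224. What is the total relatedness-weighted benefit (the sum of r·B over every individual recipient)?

0.675275

r to a full niece or nephew = 0.25 (full aunt/uncle↔niece/nephew: two paths of length 3 through the shared grandparent pair: r = 2·(1/2)^3 = 1/4).
r to a grandoffspring = 1/4 (two parent–offspring links: r = (1/2)^2 = 1/4).
r to a double first cousin = 1/4 (double first cousins share both grandparent pairs — four paths of length 4: r = 4·(1/2)^4 = 1/4).
r to a first cousin = 0.125 (first cousins share one grandparent pair — two paths of length 4: r = 2·(1/2)^4 = 1/8).
Summing one r·B term per recipient: 2·0.25·0.383 + 3·0.25·0.525 + 3·0.25·0.0827 + 1·0.125·0.224 = 0.675275.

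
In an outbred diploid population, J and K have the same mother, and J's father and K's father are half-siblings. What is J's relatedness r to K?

0.3125

With two independent routes of shared ancestry, r is the sum of the two contributions.
J and K are related in two ways: half-sibs through their shared mother (r = 1/4) and half first cousins through their fathers (r = 1/16).
r = 1/4 + 1/16 = 5/16 = 0.3125.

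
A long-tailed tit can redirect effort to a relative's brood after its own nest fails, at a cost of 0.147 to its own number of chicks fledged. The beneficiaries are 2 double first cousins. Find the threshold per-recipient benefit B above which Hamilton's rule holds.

r to a double first cousin = 0.25 (double first cousins share both grandparent pairs — four paths of length 4: r = 4·(1/2)^4 = 1/4).
Hamilton's rule with n recipients of equal r: n·r·B > C, so B > C/(n·r) = 0.147/(2·0.25) = 0.294.

0.294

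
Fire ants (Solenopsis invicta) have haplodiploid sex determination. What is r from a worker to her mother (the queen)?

One meiotic link between diploid queen and diploid daughter: r = 1/2.

0.5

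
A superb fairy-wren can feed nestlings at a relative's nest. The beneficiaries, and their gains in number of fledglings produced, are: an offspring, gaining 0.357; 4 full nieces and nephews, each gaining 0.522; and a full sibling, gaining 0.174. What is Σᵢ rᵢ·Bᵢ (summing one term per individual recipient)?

r to an offspring = 0.5 (one parent–offspring link: r = (1/2)^1 = 1/2).
r to a full niece or nephew = 1/4 (full aunt/uncle↔niece/nephew: two paths of length 3 through the shared grandparent pair: r = 2·(1/2)^3 = 1/4).
r to a full sibling = 0.5 (full sibs share both parents — two paths of length 2: r = 2·(1/2)^2 = 1/2).
Summing one r·B term per recipient: 1·0.5·0.357 + 4·0.25·0.522 + 1·0.5·0.174 = 0.7875.

0.7875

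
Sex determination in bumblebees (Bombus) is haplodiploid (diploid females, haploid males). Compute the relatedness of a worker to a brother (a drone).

0.25

Her haploid brother carries none of their father's genes and a random half of their mother's genome; that half matches the maternal half of her own genome with probability 1/2: r = 1/2 · 1/2 = 1/4.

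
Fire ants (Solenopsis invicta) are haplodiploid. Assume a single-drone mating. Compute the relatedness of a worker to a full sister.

Haplodiploid full sisters inherit their father's entire haploid genome identically (contributing 1/2) and on average half of their mother's contribution (1/2 · 1/2 = 1/4); r = 1/2 + 1/4 = 3/4.

0.75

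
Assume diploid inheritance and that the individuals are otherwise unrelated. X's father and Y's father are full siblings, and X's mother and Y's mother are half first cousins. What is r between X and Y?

Wright's path rule: contributions from independent ancestry routes add.
X and Y are related in two ways: first cousins through their fathers (r = 1/8) and half second cousins through their mothers (r = 1/64).
r = 1/8 + 1/64 = 0.140625.

0.140625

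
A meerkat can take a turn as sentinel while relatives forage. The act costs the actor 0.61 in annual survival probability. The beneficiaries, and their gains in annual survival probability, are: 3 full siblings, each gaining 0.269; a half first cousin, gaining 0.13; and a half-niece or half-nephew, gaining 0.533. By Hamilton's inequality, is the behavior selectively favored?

No

Hamilton's rule: the trait is favored when the sum of r·B over every recipient exceeds the actor's cost C.
r to a full sibling = 1/2 (full sibs share both parents — two paths of length 2: r = 2·(1/2)^2 = 1/2).
r to a half first cousin = 0.0625 (half first cousins share one grandparent — one path of length 4: r = (1/2)^4 = 1/16).
r to a half-niece or half-nephew = 0.125 (half-aunt/uncle↔niece/nephew: one path of length 3: r = (1/2)^3 = 1/8).
Summing one r·B term per recipient: 3·0.5·0.269 + 1·0.0625·0.13 + 1·0.125·0.533 = 0.47825.
0.47825 < 0.61: the indirect benefit is less than the cost.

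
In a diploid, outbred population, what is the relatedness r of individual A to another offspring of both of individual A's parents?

Each parent–offspring link contributes a factor of 1/2, and independent paths through distinct common ancestors add.
Full sibs share both parents — two paths of length 2: r = 2·(1/2)^2 = 1/2.

0.5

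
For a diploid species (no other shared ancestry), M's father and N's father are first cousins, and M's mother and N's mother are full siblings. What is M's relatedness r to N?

0.15625

Independent pedigree routes through distinct common ancestors add.
M and N are related in two ways: second cousins through their fathers (r = 1/32) and first cousins through their mothers (r = 1/8).
r = 1/32 + 1/8 = 5/32 = 0.15625.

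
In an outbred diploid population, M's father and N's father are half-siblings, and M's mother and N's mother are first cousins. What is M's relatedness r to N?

With two independent routes of shared ancestry, r is the sum of the two contributions.
M and N are related in two ways: half first cousins through their fathers (r = 1/16) and second cousins through their mothers (r = 1/32).
r = 1/16 + 1/32 = 0.09375.

0.09375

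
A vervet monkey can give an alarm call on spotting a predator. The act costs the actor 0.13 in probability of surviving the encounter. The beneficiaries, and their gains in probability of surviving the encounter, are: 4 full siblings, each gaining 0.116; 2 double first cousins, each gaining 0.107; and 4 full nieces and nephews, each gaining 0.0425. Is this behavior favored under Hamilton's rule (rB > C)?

Hamilton's rule: the trait is favored when the sum of r·B over every recipient exceeds the actor's cost C.
r to a full sibling = 0.5 (full sibs share both parents — two paths of length 2: r = 2·(1/2)^2 = 1/2).
r to a double first cousin = 0.25 (double first cousins share both grandparent pairs — four paths of length 4: r = 4·(1/2)^4 = 1/4).
r to a full niece or nephew = 1/4 (full aunt/uncle↔niece/nephew: two paths of length 3 through the shared grandparent pair: r = 2·(1/2)^3 = 1/4).
Summing one r·B term per recipient: 4·0.5·0.116 + 2·0.25·0.107 + 4·0.25·0.0425 = 0.328.
0.328 > 0.13: the indirect benefit exceeds the cost.

Yes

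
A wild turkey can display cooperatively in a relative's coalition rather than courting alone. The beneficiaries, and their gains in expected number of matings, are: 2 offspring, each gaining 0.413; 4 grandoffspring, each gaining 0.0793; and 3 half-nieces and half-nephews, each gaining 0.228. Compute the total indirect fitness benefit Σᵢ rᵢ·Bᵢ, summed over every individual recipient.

0.5778

r to an offspring = 1/2 (one parent–offspring link: r = (1/2)^1 = 1/2).
r to a grandoffspring = 0.25 (two parent–offspring links: r = (1/2)^2 = 1/4).
r to a half-niece or half-nephew = 0.125 (half-aunt/uncle↔niece/nephew: one path of length 3: r = (1/2)^3 = 1/8).
Summing one r·B term per recipient: 2·0.5·0.413 + 4·0.25·0.0793 + 3·0.125·0.228 = 0.5778.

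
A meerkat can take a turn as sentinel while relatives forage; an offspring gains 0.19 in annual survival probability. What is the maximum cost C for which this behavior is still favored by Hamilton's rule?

r to an offspring = 1/2 (one parent–offspring link: r = (1/2)^1 = 1/2).
Hamilton's rule: n·r·B > C, so the trait is favored while C < n·r·B = 1·0.5·0.19 = 0.095.

0.095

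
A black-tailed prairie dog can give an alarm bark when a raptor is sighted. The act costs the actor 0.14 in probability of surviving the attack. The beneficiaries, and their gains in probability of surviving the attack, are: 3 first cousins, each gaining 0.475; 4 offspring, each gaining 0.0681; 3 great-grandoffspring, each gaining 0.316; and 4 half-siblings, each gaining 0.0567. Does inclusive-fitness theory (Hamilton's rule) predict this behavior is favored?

Yes

Hamilton's rule: the trait is favored when the sum of r·B over every recipient exceeds the actor's cost C.
r to a first cousin = 1/8 (first cousins share one grandparent pair — two paths of length 4: r = 2·(1/2)^4 = 1/8).
r to an offspring = 1/2 (one parent–offspring link: r = (1/2)^1 = 1/2).
r to a great-grandoffspring = 0.125 (three parent–offspring links: r = (1/2)^3 = 1/8).
r to a half-sibling = 1/4 (half-sibs share one parent — one path of length 2: r = (1/2)^2 = 1/4).
Summing one r·B term per recipient: 3·0.125·0.475 + 4·0.5·0.0681 + 3·0.125·0.316 + 4·0.25·0.0567 = 0.489525.
0.489525 > 0.14: the indirect benefit exceeds the cost.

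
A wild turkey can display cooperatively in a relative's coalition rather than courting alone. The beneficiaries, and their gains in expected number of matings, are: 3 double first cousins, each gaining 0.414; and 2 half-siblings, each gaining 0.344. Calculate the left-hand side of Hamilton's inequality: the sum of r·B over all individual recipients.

r to a double first cousin = 0.25 (double first cousins share both grandparent pairs — four paths of length 4: r = 4·(1/2)^4 = 1/4).
r to a half-sibling = 0.25 (half-sibs share one parent — one path of length 2: r = (1/2)^2 = 1/4).
Summing one r·B term per recipient: 3·0.25·0.414 + 2·0.25·0.344 = 0.4825.

0.4825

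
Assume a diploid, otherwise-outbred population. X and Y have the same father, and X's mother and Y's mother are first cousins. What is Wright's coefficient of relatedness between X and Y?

0.28125

With two independent routes of shared ancestry, r is the sum of the two contributions.
X and Y are related in two ways: half-sibs through their shared father (r = 1/4) and second cousins through their mothers (r = 1/32).
r = 1/4 + 1/32 = 0.28125.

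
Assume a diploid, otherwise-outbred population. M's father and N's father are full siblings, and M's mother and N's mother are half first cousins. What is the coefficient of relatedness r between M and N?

0.140625

Relatedness sums over independent paths through distinct common ancestors.
M and N are related in two ways: first cousins through their fathers (r = 1/8) and half second cousins through their mothers (r = 1/64).
r = 1/8 + 1/64 = 0.140625.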